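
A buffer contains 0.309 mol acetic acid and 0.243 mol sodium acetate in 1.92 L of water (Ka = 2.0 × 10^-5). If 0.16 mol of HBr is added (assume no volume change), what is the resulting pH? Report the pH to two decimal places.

pH = 3.95

After neutralization: n(CH3COOH) = 0.469 mol, n(CH3COO-) = 0.083 mol.
pKa = −log(2.0 × 10^-5) = 4.699
pH = pKa + log([A⁻]/[HA]) = 4.699 + log(0.083/0.469) = 4.699 -0.752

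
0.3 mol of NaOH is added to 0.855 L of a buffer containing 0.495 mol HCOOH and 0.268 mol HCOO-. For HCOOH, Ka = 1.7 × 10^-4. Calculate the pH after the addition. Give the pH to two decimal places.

OH- converts HCOOH to HCOO-: HCOOH → 0.195 mol, HCOO- → 0.568 mol.
pKa = −log(1.7 × 10^-4) = 3.770
Henderson–Hasselbalch with mole ratio 0.568/0.195: pH = 3.770 + (+0.464)

pH = 4.23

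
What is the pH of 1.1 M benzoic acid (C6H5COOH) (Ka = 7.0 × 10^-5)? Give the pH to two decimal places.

C6H5COOH ⇌ C6H5COO- + H+
Ka = [H+]²/(1.1 − [H+]) = 7.0 × 10^-5
Assume [H+] ≪ 1.1: [H+] ≈ √(7.0 × 10^-5 × 1.1) = 8.77 × 10^-3 M
Check: 0.8% ionized — well under 5%, approximation valid.
pH = −log[H+] = −log(8.77 × 10^-3) = 2.06

pH = 2.06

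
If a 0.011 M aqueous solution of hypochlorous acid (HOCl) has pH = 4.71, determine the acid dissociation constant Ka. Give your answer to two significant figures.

[H+] = 10^(-4.71) = 1.95 × 10^-5 M
At equilibrium [HA] = 0.011 − 1.95 × 10^-5 = 1.10 × 10^-2 M
Ka = [H+][A-]/[HA] = (1.95 × 10^-5)² / 1.10 × 10^-2 = 3.5 × 10^-8

Ka = 3.5 × 10^-8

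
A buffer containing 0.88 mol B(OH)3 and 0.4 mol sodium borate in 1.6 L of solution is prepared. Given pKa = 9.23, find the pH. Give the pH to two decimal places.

Using pH = pKa + log([base]/[acid]) with [base]/[acid] = 0.4/0.88:
pH = 9.23 + (-0.342) = 8.89

pH = 8.89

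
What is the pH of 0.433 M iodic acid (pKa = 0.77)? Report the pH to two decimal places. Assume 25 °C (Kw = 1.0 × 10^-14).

pH = 0.70

HIO3 ⇌ IO3- + H+
Ka = 10^(−0.77) = 1.70 × 10^-1
Ka = [H+]²/(0.433 − [H+]) = 1.70 × 10^-1
[H+] is not negligible relative to C₀; solve [H+]² + 0.17·[H+] − 0.0736 = 0.
[H+] = (−Ka + √(Ka² + 4·Ka·C₀))/2 = 1.99 × 10^-1 M
pH = −log[H+] = −log(1.99 × 10^-1) = 0.70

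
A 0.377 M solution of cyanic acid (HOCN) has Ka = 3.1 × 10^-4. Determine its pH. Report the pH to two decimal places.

pH = 1.97

HOCN ⇌ OCN- + H+
From the ICE table, Ka = [H+]²/(0.377 − [H+]) = 3.1 × 10^-4.
Neglecting [H+] in the denominator: [H+] = √(3.1 × 10^-4 × 0.377) = 1.08 × 10^-2 M
Check: 2.9% ionized — well under 5%, approximation valid.
pH = −log[H+] = −log(1.08 × 10^-2) = 1.97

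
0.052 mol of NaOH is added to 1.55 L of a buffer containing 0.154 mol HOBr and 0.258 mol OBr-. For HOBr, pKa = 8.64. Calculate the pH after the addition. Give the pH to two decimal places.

OH- converts HOBr to OBr-: HOBr → 0.102 mol, OBr- → 0.31 mol.
pH = pKa + log(n_OBr-/n_HOBr) = 8.64 + log(0.31/0.102) = 8.64 + (+0.483)

pH = 9.12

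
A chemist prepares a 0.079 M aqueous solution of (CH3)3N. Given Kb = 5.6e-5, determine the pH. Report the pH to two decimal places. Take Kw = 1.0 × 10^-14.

(CH3)3N + H2O ⇌ (CH3)3NH+ + OH-
Let x = [OH-] at equilibrium. Kb = x²/(0.079 − x).
Since Kb ≪ C₀, x ≈ √(Kb·C₀) = 2.10 × 10^-3 M.
Check: 2.7% ionized — well under 5%, approximation valid.
pOH = −log(2.10 × 10^-3) = 2.68; pH = 14.00 − 2.68 = 11.32

pH = 11.32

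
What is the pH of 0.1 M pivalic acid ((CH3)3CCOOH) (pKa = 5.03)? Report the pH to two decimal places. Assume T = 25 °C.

pH = 3.02

(CH3)3CCOOH ⇌ (CH3)3CCOO- + H+
Ka = 10^(−5.03) = 9.33 × 10^-6
From the ICE table, Ka = [H+]²/(0.1 − [H+]) = 9.33 × 10^-6.
Neglecting [H+] in the denominator: [H+] = √(9.33 × 10^-6 × 0.1) = 9.66 × 10^-4 M
([H+]/C₀ = 0.97% < 5%, so the approximation holds.)
pH = −log[H+] = −log(9.66 × 10^-4) = 3.02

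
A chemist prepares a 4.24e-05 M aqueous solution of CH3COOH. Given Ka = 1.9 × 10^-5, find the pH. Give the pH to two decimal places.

CH3COOH ⇌ CH3COO- + H+
Let x = [H+] at equilibrium. Ka = x²/(4.24e-05 − x).
The 5% rule fails; solving x² + Ka·x − Ka·C₀ = 0 exactly:
x = (−Ka + √(Ka² + 4·Ka·C₀))/2 = 2.04 × 10^-5 M
pH = −log[H+] = −log(2.04 × 10^-5) = 4.69

pH = 4.69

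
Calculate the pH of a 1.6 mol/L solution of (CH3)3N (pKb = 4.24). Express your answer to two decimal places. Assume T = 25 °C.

pH = 11.98

(CH3)3N + H2O ⇌ (CH3)3NH+ + OH-
Kb = 10^(−4.24) = 5.75 × 10^-5
Kb = x²/(1.6 − x) = 5.75 × 10^-5
Since Kb ≪ C₀, x ≈ √(Kb·C₀) = 9.59 × 10^-3 M.
pOH = −log(9.59 × 10^-3) = 2.02; pH = 14.00 − 2.02 = 11.98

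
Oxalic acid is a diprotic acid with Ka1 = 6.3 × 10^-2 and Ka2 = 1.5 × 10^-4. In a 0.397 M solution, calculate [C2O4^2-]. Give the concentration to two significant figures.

First ionization gives [H+] ≈ [HC2O4-] = 1.30 × 10^-1 M.
Second step: Ka2 = [H+][C2O4^2-]/[HC2O4-] ≈ [C2O4^2-] (since [H+] ≈ [HC2O4-]).
So [C2O4^2-] ≈ Ka2.

1.5 × 10^-4 M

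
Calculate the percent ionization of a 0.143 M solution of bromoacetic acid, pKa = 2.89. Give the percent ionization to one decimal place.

9.1%

BrCH2COOH ⇌ BrCH2COO- + H+; let x = [H+] at equilibrium.
Ka = 10^(−2.89) = 1.29 × 10^-3
Solve x² + 0.00129x − 0.000184 = 0 → x = 1.30 × 10^-2 M
Fraction ionized = 1.30 × 10^-2 / 0.143 = 0.0909 → 9.1%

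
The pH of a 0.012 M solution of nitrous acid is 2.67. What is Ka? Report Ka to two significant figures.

Ka = 4.6 × 10^-4

[H+] = 10^(-2.67) = 2.14 × 10^-3 M
At equilibrium [HA] = 0.012 − 2.14 × 10^-3 = 9.86 × 10^-3 M
Ka = [H+][A-]/[HA] = (2.14 × 10^-3)² / 9.86 × 10^-3 = 4.6 × 10^-4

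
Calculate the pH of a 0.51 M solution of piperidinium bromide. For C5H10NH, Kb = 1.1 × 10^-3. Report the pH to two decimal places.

C5H10NH2+ is the conjugate acid of the weak base C5H10NH.
Ka = Kw/Kb = 1.0×10^-14 / 1.1 × 10^-3 = 9.09 × 10^-12
Ka = [H+]²/(0.51 − [H+]) = 9.09 × 10^-12
Neglecting [H+] in the denominator: [H+] = √(9.09 × 10^-12 × 0.51) = 2.15 × 10^-6 M
pH = −log[H+] = −log(2.15 × 10^-6) = 5.67

pH = 5.67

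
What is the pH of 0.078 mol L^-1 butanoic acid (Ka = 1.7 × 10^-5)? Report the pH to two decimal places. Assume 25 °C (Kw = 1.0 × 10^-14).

CH3(CH2)2COOH ⇌ CH3(CH2)2COO- + H+
Ka = [H+]²/(0.078 − [H+]) = 1.7 × 10^-5
Since Ka ≪ C₀, [H+] ≈ √(Ka·C₀) = 1.15 × 10^-3 M.
pH = −log[H+] = −log(1.15 × 10^-3) = 2.94

pH = 2.94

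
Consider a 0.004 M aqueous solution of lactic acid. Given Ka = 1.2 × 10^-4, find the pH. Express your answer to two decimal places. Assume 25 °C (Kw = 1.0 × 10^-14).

pH = 3.20

CH3CH(OH)COOH ⇌ CH3CH(OH)COO- + H+
Ka = [H+]²/(0.004 − [H+]) = 1.2 × 10^-4
The 5% rule fails; solving [H+]² + Ka·[H+] − Ka·C₀ = 0 exactly:
[H+] = (−Ka + √(Ka² + 4·Ka·C₀))/2 = 6.35 × 10^-4 M
pH = −log[H+] = −log(6.35 × 10^-4) = 3.20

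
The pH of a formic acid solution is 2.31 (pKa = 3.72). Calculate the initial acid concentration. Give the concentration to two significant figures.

C₀ = 1.3 × 10^-1 M

[H+] = 10^(-2.31) = 4.90 × 10^-3 M = x
Ka = 10^(−3.72) = 1.91 × 10^-4
Ka = x²/(C₀ − x) ⇒ C₀ = x + x²/Ka
C₀ = 4.90 × 10^-3 + (4.90 × 10^-3)²/(1.91 × 10^-4) = 1.31 × 10^-1 M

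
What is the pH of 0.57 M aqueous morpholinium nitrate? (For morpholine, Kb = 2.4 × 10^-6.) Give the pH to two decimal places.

pH = 4.31

C4H8ONH2+ is the conjugate acid of the weak base C4H8ONH.
Ka = Kw/Kb = 1.0×10^-14 / 2.4 × 10^-6 = 4.17 × 10^-9
Ka = x²/(0.57 − x) = 4.17 × 10^-9
Since Ka ≪ C₀, x ≈ √(Ka·C₀) = 4.88 × 10^-5 M.
pH = −log[H+] = −log(4.88 × 10^-5) = 4.31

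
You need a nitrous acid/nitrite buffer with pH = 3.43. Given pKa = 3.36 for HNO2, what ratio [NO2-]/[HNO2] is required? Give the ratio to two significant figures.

pH = pKa + log(r) ⇒ log(r) = 3.43 − 3.36 = +0.07
r = [NO2-]/[HNO2] = 10^(+0.07) = 1.17

ratio = 1.2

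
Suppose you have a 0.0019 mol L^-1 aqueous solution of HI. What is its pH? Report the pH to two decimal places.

HI is a strong acid and dissociates completely, so [H+] = 0.0019 M.
pH = -log(0.0019) = 2.72

pH = 2.72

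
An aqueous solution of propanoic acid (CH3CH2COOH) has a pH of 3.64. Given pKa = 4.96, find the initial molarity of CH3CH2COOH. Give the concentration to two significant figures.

C₀ = 5.0 × 10^-3 M

[H+] = 10^(-3.64) = 2.29 × 10^-4 M = x
Ka = 10^(−4.96) = 1.10 × 10^-5
Ka = x²/(C₀ − x) ⇒ C₀ = x + x²/Ka
C₀ = 2.29 × 10^-4 + (2.29 × 10^-4)²/(1.10 × 10^-5) = 5.00 × 10^-3 M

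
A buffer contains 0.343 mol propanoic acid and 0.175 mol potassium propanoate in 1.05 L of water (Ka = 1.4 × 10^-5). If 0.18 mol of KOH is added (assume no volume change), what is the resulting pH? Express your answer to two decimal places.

OH- converts CH3CH2COOH to CH3CH2COO-: CH3CH2COOH → 0.163 mol, CH3CH2COO- → 0.355 mol.
pKa = −log(1.4 × 10^-5) = 4.854
pH = pKa + log([A⁻]/[HA]) = 4.854 + log(0.355/0.163) = 4.854 +0.338

pH = 5.19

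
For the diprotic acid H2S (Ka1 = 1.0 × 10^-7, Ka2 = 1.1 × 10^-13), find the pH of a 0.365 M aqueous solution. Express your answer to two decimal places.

Since Ka1 ≫ Ka2, the first ionization dominates [H+].
Ka1 = x²/(0.365 − x) = 1.0 × 10^-7
x ≈ √(1.0 × 10^-7 × 0.365) = 1.91 × 10^-4 M
pH = −log(1.91 × 10^-4) = 3.72

pH = 3.72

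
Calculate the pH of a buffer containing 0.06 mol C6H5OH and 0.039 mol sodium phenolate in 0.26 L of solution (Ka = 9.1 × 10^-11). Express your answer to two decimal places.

pH = 9.85

pKa = −log(9.1 × 10^-11) = 10.041
Using pH = pKa + log([base]/[acid]) with [base]/[acid] = 0.039/0.06:
pH = 10.041 + (-0.187) = 9.85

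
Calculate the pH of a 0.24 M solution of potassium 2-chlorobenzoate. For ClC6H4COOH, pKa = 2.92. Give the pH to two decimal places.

pH = 8.15

ClC6H4COO- is the conjugate base of the weak acid ClC6H4COOH.
Ka = 10^(−2.92) = 1.20 × 10^-3
Kb = Kw/Ka = 1.0×10^-14 / 1.20 × 10^-3 = 8.33 × 10^-12
Kb = [OH-]²/(0.24 − [OH-]) = 8.33 × 10^-12
Neglecting [OH-] in the denominator: [OH-] = √(8.33 × 10^-12 × 0.24) = 1.41 × 10^-6 M
pOH = −log(1.41 × 10^-6) = 5.85; pH = 14.00 − 5.85 = 8.15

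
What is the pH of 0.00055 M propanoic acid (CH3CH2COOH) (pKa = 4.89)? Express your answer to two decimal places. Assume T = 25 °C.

pH = 4.11

CH3CH2COOH ⇌ CH3CH2COO- + H+
Ka = 10^(−4.89) = 1.29 × 10^-5
Let x = [H+] at equilibrium. Ka = x²/(0.00055 − x).
Here C₀/Ka ≈ 42.6, so the small-x approximation fails. Use the quadratic:
x = (−Ka + √(Ka² + 4·Ka·C₀))/2 = 7.80 × 10^-5 M
pH = −log(7.80 × 10^-5) = 4.11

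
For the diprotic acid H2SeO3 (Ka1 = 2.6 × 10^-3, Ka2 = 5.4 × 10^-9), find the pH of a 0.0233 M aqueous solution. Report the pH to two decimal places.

pH = 2.18

Ka1 ≫ Ka2, so treat the first dissociation as the only significant source of H+.
Ka1 = x²/(0.0233 − x) = 2.6 × 10^-3
Solving the quadratic: x = (−Ka1 + √(Ka1² + 4·Ka1·C₀))/2 = 6.59 × 10^-3 M
pH = −log(6.59 × 10^-3) = 2.18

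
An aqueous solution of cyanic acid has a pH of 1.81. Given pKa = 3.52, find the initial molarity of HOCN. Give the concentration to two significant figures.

[H+] = 10^(-1.81) = 1.55 × 10^-2 M = x
Ka = 10^(−3.52) = 3.02 × 10^-4
Ka = x²/(C₀ − x) ⇒ C₀ = x + x²/Ka
C₀ = 1.55 × 10^-2 + (1.55 × 10^-2)²/(3.02 × 10^-4) = 8.11 × 10^-1 M

C₀ = 8.1 × 10^-1 M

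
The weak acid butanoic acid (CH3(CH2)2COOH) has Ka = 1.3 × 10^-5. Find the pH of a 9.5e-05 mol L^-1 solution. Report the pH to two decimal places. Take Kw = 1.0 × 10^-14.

CH3(CH2)2COOH ⇌ CH3(CH2)2COO- + H+
Ka = [H+]²/(9.5e-05 − [H+]) = 1.3 × 10^-5
The 5% rule fails; solving [H+]² + Ka·[H+] − Ka·C₀ = 0 exactly:
[H+] = [−1.3e-05 + √(1.3e-05² + 4.94e-09)]/2 = 2.92 × 10^-5 M
pH = −log[H+] = −log(2.92 × 10^-5) = 4.53

pH = 4.53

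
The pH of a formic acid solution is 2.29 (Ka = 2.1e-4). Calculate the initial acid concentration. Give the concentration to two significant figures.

[H+] = 10^(-2.29) = 5.13 × 10^-3 M = x
Ka = x²/(C₀ − x) ⇒ C₀ = x + x²/Ka
C₀ = 5.13 × 10^-3 + (5.13 × 10^-3)²/(2.1 × 10^-4) = 1.30 × 10^-1 M

C₀ = 1.3 × 10^-1 M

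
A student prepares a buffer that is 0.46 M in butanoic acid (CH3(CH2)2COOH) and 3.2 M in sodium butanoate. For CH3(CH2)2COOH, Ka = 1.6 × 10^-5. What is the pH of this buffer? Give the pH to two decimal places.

pKa = −log(1.6 × 10^-5) = 4.796
pH = pKa + log([A⁻]/[HA]) = 4.796 + log(3.2/0.46)
pH = 4.796 + (+0.842) = 5.64

pH = 5.64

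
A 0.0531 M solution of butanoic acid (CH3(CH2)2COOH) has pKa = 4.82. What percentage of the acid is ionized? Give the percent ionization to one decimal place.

1.7%

CH3(CH2)2COOH ⇌ CH3(CH2)2COO- + H+; let x = [H+] at equilibrium.
Ka = 10^(−4.82) = 1.51 × 10^-5
x ≈ √(Ka·C₀) = √(1.51 × 10^-5 × 0.0531) = 8.95 × 10^-4 M
Fraction ionized = 8.95 × 10^-4 / 0.0531 = 0.0169 → 1.7%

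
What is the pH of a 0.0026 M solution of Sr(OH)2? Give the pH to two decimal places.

Sr(OH)2 is a strong base (each formula unit releases 2 OH-); [OH-] = 0.0052 M.
pOH = -log(0.0052) = 2.28
pH = 14.00 - 2.28 = 11.72

pH = 11.72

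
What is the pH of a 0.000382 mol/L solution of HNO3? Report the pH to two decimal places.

HNO3 is a strong acid and dissociates completely, so [H+] = 0.000382 M.
pH = -log(0.000382) = 3.42

pH = 3.42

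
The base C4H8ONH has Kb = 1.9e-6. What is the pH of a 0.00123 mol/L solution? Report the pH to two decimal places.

C4H8ONH + H2O ⇌ C4H8ONH2+ + OH-
From the ICE table, Kb = [OH-]²/(0.00123 − [OH-]) = 1.9 × 10^-6.
Since Kb ≪ C₀, [OH-] ≈ √(Kb·C₀) = 4.83 × 10^-5 M.
([OH-]/C₀ = 3.9% < 5%, so the approximation holds.)
pOH = 4.32, so pH = 14.00 − pOH = 9.68

pH = 9.68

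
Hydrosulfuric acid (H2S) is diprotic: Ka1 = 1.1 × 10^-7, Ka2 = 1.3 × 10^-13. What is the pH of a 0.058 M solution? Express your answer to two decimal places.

Since Ka1 ≫ Ka2, the first ionization dominates [H+].
Ka1 = x²/(0.058 − x) = 1.1 × 10^-7
x ≈ √(1.1 × 10^-7 × 0.058) = 7.99 × 10^-5 M
pH = −log(7.99 × 10^-5) = 4.10

pH = 4.10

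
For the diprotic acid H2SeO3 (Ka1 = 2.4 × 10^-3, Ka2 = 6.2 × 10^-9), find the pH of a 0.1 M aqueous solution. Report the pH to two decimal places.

Since Ka1 ≫ Ka2, the first ionization dominates [H+].
Ka1 = x²/(0.1 − x) = 2.4 × 10^-3
Solving the quadratic: x = (−Ka1 + √(Ka1² + 4·Ka1·C₀))/2 = 1.43 × 10^-2 M
pH = −log(1.43 × 10^-2) = 1.84

pH = 1.84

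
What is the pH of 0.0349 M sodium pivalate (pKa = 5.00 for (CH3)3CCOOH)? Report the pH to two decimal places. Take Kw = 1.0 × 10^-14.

(CH3)3CCOO- is the conjugate base of the weak acid (CH3)3CCOOH.
Ka = 10^(−5.00) = 1.00 × 10^-5
Kb = Kw/Ka = 1.0×10^-14 / 1.00 × 10^-5 = 1.00 × 10^-9
From the ICE table, Kb = [OH-]²/(0.0349 − [OH-]) = 1.00 × 10^-9.
Neglecting [OH-] in the denominator: [OH-] = √(1.00 × 10^-9 × 0.0349) = 5.91 × 10^-6 M
pOH = −log(5.91 × 10^-6) = 5.23; pH = 14.00 − 5.23 = 8.77

pH = 8.77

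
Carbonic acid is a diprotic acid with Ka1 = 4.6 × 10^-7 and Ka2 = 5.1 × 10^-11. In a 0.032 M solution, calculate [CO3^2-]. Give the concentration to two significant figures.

First ionization gives [H+] ≈ [HCO3-] = 1.21 × 10^-4 M.
Second step: Ka2 = [H+][CO3^2-]/[HCO3-] ≈ [CO3^2-] (since [H+] ≈ [HCO3-]).
So [CO3^2-] ≈ Ka2.

5.1 × 10^-11 M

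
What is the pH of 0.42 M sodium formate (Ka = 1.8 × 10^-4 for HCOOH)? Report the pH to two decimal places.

pH = 8.68

HCOO- is the conjugate base of the weak acid HCOOH.
Kb = Kw/Ka = 1.0×10^-14 / 1.8 × 10^-4 = 5.56 × 10^-11
Let x = [OH-] at equilibrium. Kb = x²/(0.42 − x).
Assume x ≪ 0.42: x ≈ √(5.56 × 10^-11 × 0.42) = 4.83 × 10^-6 M
(x/C₀ = 0.0012% < 5%, so the approximation holds.)
pOH = 5.32, so pH = 14.00 − pOH = 8.68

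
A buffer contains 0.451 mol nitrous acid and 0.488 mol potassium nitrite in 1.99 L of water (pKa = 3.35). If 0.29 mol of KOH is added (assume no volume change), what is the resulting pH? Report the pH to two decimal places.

OH- converts HNO2 to NO2-: HNO2 → 0.161 mol, NO2- → 0.778 mol.
pH = pKa + log(n_NO2-/n_HNO2) = 3.35 + log(0.778/0.161) = 3.35 + (+0.684)

pH = 4.03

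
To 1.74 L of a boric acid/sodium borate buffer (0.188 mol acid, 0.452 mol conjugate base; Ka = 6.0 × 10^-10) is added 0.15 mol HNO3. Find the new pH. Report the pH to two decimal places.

pH = 9.17

Added H+ converts B(OH)4- to B(OH)3: B(OH)3 → 0.338 mol, B(OH)4- → 0.302 mol.
pKa = −log(6.0 × 10^-10) = 9.222
Henderson–Hasselbalch with mole ratio 0.302/0.338: pH = 9.222 + (-0.049)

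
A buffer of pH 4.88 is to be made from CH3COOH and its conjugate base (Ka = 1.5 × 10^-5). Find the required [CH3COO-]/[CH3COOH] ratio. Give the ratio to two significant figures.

pKa = -log(1.5 × 10^-5) = 4.824
pH = pKa + log(r) ⇒ log(r) = 4.88 − 4.824 = +0.056
r = [CH3COO-]/[CH3COOH] = 10^(+0.056) = 1.14

ratio = 1.1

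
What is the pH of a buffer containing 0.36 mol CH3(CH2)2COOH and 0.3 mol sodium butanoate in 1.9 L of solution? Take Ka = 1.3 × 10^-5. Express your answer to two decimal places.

pH = 4.81

pKa = −log(1.3 × 10^-5) = 4.886
pH = pKa + log([A⁻]/[HA]) = 4.886 + log(0.3/0.36)
pH = 4.886 + (-0.079) = 4.81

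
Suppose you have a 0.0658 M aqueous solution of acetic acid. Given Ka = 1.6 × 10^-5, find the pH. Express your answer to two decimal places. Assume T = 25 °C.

pH = 2.99

CH3COOH ⇌ CH3COO- + H+
Ka = x²/(0.0658 − x) = 1.6 × 10^-5
Since Ka ≪ C₀, x ≈ √(Ka·C₀) = 1.03 × 10^-3 M.
(x/C₀ = 1.6% < 5%, so the approximation holds.)
pH = −log[H+] = −log(1.03 × 10^-3) = 2.99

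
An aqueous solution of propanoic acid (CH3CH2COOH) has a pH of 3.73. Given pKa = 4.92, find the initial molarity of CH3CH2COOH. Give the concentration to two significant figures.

[H+] = 10^(-3.73) = 1.86 × 10^-4 M = x
Ka = 10^(−4.92) = 1.20 × 10^-5
Ka = x²/(C₀ − x) ⇒ C₀ = x + x²/Ka
C₀ = 1.86 × 10^-4 + (1.86 × 10^-4)²/(1.20 × 10^-5) = 3.07 × 10^-3 M

C₀ = 3.1 × 10^-3 M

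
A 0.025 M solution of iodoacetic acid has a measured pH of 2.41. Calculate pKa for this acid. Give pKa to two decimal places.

pKa = 3.14

[H+] = 10^(-2.41) = 3.89 × 10^-3 M
At equilibrium [HA] = 0.025 − 3.89 × 10^-3 = 2.11 × 10^-2 M
Ka = [H+][A-]/[HA] = (3.89 × 10^-3)² / 2.11 × 10^-2 = 7.17 × 10^-4
pKa = -log(7.17 × 10^-4) = 3.14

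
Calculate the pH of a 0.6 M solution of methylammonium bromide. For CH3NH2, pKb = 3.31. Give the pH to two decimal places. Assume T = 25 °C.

CH3NH3+ is the conjugate acid of the weak base CH3NH2.
Kb = 10^(−3.31) = 4.90 × 10^-4
Ka = Kw/Kb = 1.0×10^-14 / 4.90 × 10^-4 = 2.04 × 10^-11
Let x = [H+] at equilibrium. Ka = x²/(0.6 − x).
Assume x ≪ 0.6: x ≈ √(2.04 × 10^-11 × 0.6) = 3.50 × 10^-6 M
Check: 0.00058% ionized — well under 5%, approximation valid.
pH = −log[H+] = −log(3.50 × 10^-6) = 5.46

pH = 5.46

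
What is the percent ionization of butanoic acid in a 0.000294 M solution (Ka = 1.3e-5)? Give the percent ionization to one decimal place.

CH3(CH2)2COOH ⇌ CH3(CH2)2COO- + H+; let x = [H+] at equilibrium.
Ka = x²/(C₀ − x); solving the quadratic gives x = 5.57 × 10^-5 M.
% ionization = x/C₀ × 100% = 5.57 × 10^-5/0.000294 × 100% = 18.9%

18.9%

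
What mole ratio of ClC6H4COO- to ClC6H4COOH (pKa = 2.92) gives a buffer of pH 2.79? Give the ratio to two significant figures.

pH = pKa + log(r) ⇒ log(r) = 2.79 − 2.92 = -0.13
r = [ClC6H4COO-]/[ClC6H4COOH] = 10^(-0.13) = 0.741

ratio = 0.74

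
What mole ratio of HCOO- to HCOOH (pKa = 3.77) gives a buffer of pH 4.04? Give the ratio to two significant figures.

pH = pKa + log(r) ⇒ log(r) = 4.04 − 3.77 = +0.27
r = [HCOO-]/[HCOOH] = 10^(+0.27) = 1.86

ratio = 1.9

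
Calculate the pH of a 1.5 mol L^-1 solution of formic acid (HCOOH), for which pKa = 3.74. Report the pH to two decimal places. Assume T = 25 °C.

pH = 1.78

HCOOH ⇌ HCOO- + H+
Ka = 10^(−3.74) = 1.82 × 10^-4
From the ICE table, Ka = x²/(1.5 − x) = 1.82 × 10^-4.
Neglecting x in the denominator: x = √(1.82 × 10^-4 × 1.5) = 1.65 × 10^-2 M
Check: 1.1% ionized — well under 5%, approximation valid.
pH = −log[H+] = −log(1.65 × 10^-2) = 1.78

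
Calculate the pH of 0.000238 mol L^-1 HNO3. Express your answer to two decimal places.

pH = 3.62

HNO3 is a strong acid and dissociates completely, so [H+] = 0.000238 M.
pH = -log(0.000238) = 3.62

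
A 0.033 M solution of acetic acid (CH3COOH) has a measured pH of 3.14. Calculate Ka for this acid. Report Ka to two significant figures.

Ka = 1.6 × 10^-5

[H+] = 10^(-3.14) = 7.24 × 10^-4 M
At equilibrium [HA] = 0.033 − 7.24 × 10^-4 = 3.23 × 10^-2 M
Ka = [H+][A-]/[HA] = (7.24 × 10^-4)² / 3.23 × 10^-2 = 1.6 × 10^-5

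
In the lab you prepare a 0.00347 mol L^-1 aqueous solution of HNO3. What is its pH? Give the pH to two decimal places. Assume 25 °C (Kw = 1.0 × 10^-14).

HNO3 is a strong acid and dissociates completely, so [H+] = 0.00347 M.
pH = -log(0.00347) = 2.46

pH = 2.46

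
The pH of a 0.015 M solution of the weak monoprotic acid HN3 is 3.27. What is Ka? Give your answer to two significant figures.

[H+] = 10^(-3.27) = 5.37 × 10^-4 M
At equilibrium [HA] = 0.015 − 5.37 × 10^-4 = 1.45 × 10^-2 M
Ka = [H+][A-]/[HA] = (5.37 × 10^-4)² / 1.45 × 10^-2 = 2.0 × 10^-5

Ka = 2.0 × 10^-5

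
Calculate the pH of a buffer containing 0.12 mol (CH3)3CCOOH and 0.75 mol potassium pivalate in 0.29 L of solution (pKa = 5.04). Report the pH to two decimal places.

pH = 5.84

Using pH = pKa + log([base]/[acid]) with [base]/[acid] = 0.75/0.12:
pH = 5.04 + (+0.796) = 5.84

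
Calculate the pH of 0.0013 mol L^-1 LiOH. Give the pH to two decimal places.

LiOH is a strong base; [OH-] = 0.0013 M.
pOH = -log(0.0013) = 2.89
pH = 14.00 - 2.89 = 11.11

pH = 11.11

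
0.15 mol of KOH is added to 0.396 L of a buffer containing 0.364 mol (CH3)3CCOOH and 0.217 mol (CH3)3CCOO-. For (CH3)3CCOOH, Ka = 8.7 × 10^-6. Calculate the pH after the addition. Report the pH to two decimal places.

pH = 5.29

After neutralization: n((CH3)3CCOOH) = 0.214 mol, n((CH3)3CCOO-) = 0.367 mol.
pKa = −log(8.7 × 10^-6) = 5.060
pH = pKa + log([A⁻]/[HA]) = 5.060 + log(0.367/0.214) = 5.060 +0.234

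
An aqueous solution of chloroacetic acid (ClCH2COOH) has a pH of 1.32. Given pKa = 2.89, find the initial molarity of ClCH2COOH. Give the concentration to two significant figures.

[H+] = 10^(-1.32) = 4.79 × 10^-2 M = x
Ka = 10^(−2.89) = 1.29 × 10^-3
Ka = x²/(C₀ − x) ⇒ C₀ = x + x²/Ka
C₀ = 4.79 × 10^-2 + (4.79 × 10^-2)²/(1.29 × 10^-3) = 1.83 M

C₀ = 1.8 M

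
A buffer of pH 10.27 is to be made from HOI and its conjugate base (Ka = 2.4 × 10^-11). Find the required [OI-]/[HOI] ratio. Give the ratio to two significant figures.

ratio = 0.45

pKa = -log(2.4 × 10^-11) = 10.620
pH = pKa + log(r) ⇒ log(r) = 10.27 − 10.620 = -0.350
r = [OI-]/[HOI] = 10^(-0.350) = 0.447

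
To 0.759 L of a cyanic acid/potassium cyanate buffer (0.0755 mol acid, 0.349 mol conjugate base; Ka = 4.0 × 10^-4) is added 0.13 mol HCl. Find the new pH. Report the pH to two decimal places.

pH = 3.43

After neutralization: n(HOCN) = 0.206 mol, n(OCN-) = 0.219 mol.
pKa = −log(4.0 × 10^-4) = 3.398
pH = pKa + log([A⁻]/[HA]) = 3.398 + log(0.219/0.206) = 3.398 +0.027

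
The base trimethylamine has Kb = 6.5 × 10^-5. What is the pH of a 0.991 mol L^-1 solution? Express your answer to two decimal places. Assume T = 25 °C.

pH = 11.90

(CH3)3N + H2O ⇌ (CH3)3NH+ + OH-
From the ICE table, Kb = [OH-]²/(0.991 − [OH-]) = 6.5 × 10^-5.
Assume [OH-] ≪ 0.991: [OH-] ≈ √(6.5 × 10^-5 × 0.991) = 8.03 × 10^-3 M
([OH-]/C₀ = 0.81% < 5%, so the approximation holds.)
pOH = −log(8.03 × 10^-3) = 2.10; pH = 14.00 − 2.10 = 11.90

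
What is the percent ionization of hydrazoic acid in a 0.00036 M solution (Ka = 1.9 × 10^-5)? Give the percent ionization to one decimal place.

20.5%

HN3 ⇌ N3- + H+; let x = [H+] at equilibrium.
Solve x² + 1.9e-05x − 6.84e-09 = 0 → x = 7.37 × 10^-5 M
Fraction ionized = 7.37 × 10^-5 / 0.00036 = 0.2047 → 20.5%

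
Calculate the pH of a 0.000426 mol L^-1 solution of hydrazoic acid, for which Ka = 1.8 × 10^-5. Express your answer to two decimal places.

pH = 4.10

HN3 ⇌ N3- + H+
Ka = [H+]²/(0.000426 − [H+]) = 1.8 × 10^-5
The 5% rule fails; solving [H+]² + Ka·[H+] − Ka·C₀ = 0 exactly:
[H+] = [−1.8e-05 + √(1.8e-05² + 3.07e-08)]/2 = 7.90 × 10^-5 M
pH = −log(7.90 × 10^-5) = 4.10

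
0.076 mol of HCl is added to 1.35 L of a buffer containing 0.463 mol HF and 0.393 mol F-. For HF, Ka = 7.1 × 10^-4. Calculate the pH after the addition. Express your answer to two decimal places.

After neutralization: n(HF) = 0.539 mol, n(F-) = 0.317 mol.
pKa = −log(7.1 × 10^-4) = 3.149
Henderson–Hasselbalch with mole ratio 0.317/0.539: pH = 3.149 + (-0.231)

pH = 2.92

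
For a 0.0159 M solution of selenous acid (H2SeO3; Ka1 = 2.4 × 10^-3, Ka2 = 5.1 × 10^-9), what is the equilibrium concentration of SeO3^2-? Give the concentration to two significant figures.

5.1 × 10^-9 M

First ionization gives [H+] ≈ [HSeO3-] = 5.09 × 10^-3 M.
Second step: Ka2 = [H+][SeO3^2-]/[HSeO3-] ≈ [SeO3^2-] (since [H+] ≈ [HSeO3-]).
So [SeO3^2-] ≈ Ka2.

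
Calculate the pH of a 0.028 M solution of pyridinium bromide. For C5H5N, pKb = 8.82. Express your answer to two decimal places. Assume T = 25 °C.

pH = 3.37

C5H5NH+ is the conjugate acid of the weak base C5H5N.
Kb = 10^(−8.82) = 1.51 × 10^-9
Ka = Kw/Kb = 1.0×10^-14 / 1.51 × 10^-9 = 6.62 × 10^-6
Let x = [H+] at equilibrium. Ka = x²/(0.028 − x).
Assume x ≪ 0.028: x ≈ √(6.62 × 10^-6 × 0.028) = 4.31 × 10^-4 M
Check: 1.5% ionized — well under 5%, approximation valid.
pH = −log[H+] = −log(4.31 × 10^-4) = 3.37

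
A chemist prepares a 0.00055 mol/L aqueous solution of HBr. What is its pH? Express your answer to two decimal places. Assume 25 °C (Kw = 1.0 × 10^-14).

HBr is a strong acid and dissociates completely, so [H+] = 0.00055 M.
pH = -log(0.00055) = 3.26

pH = 3.26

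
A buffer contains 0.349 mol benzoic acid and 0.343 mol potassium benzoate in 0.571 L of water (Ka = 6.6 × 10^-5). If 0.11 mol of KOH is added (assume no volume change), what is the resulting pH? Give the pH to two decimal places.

After neutralization: n(C6H5COOH) = 0.239 mol, n(C6H5COO-) = 0.453 mol.
pKa = −log(6.6 × 10^-5) = 4.180
Henderson–Hasselbalch with mole ratio 0.453/0.239: pH = 4.180 + (+0.278)

pH = 4.46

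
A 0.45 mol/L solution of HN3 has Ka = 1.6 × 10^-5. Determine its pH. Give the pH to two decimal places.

pH = 2.57

HN3 ⇌ N3- + H+
From the ICE table, Ka = [H+]²/(0.45 − [H+]) = 1.6 × 10^-5.
Since Ka ≪ C₀, [H+] ≈ √(Ka·C₀) = 2.68 × 10^-3 M.
([H+]/C₀ = 0.6% < 5%, so the approximation holds.)
pH = −log(2.68 × 10^-3) = 2.57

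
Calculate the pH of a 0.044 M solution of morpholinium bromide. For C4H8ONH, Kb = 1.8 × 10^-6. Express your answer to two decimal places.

pH = 4.81

C4H8ONH2+ is the conjugate acid of the weak base C4H8ONH.
Ka = Kw/Kb = 1.0×10^-14 / 1.8 × 10^-6 = 5.56 × 10^-9
Ka = [H+]²/(0.044 − [H+]) = 5.56 × 10^-9
Neglecting [H+] in the denominator: [H+] = √(5.56 × 10^-9 × 0.044) = 1.56 × 10^-5 M
Check: 0.036% ionized — well under 5%, approximation valid.
pH = −log[H+] = −log(1.56 × 10^-5) = 4.81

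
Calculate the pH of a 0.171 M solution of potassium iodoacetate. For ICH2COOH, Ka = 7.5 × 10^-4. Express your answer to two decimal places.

ICH2COO- is the conjugate base of the weak acid ICH2COOH.
Kb = Kw/Ka = 1.0×10^-14 / 7.5 × 10^-4 = 1.33 × 10^-11
Kb = x²/(0.171 − x) = 1.33 × 10^-11
Neglecting x in the denominator: x = √(1.33 × 10^-11 × 0.171) = 1.51 × 10^-6 M
pOH = 5.82, so pH = 14.00 − pOH = 8.18

pH = 8.18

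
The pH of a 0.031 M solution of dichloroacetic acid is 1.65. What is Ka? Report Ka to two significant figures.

Ka = 5.8 × 10^-2

[H+] = 10^(-1.65) = 2.24 × 10^-2 M
At equilibrium [HA] = 0.031 − 2.24 × 10^-2 = 8.60 × 10^-3 M
Ka = [H+][A-]/[HA] = (2.24 × 10^-2)² / 8.60 × 10^-3 = 5.8 × 10^-2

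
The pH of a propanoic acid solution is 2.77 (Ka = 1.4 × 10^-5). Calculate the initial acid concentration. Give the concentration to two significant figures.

[H+] = 10^(-2.77) = 1.70 × 10^-3 M = x
Ka = x²/(C₀ − x) ⇒ C₀ = x + x²/Ka
C₀ = 1.70 × 10^-3 + (1.70 × 10^-3)²/(1.4 × 10^-5) = 2.08 × 10^-1 M

C₀ = 2.1 × 10^-1 M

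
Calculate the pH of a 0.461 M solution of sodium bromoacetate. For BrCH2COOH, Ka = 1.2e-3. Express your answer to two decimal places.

pH = 8.29

BrCH2COO- is the conjugate base of the weak acid BrCH2COOH.
Kb = Kw/Ka = 1.0×10^-14 / 1.2 × 10^-3 = 8.33 × 10^-12
Kb = x²/(0.461 − x) = 8.33 × 10^-12
Since Kb ≪ C₀, x ≈ √(Kb·C₀) = 1.96 × 10^-6 M.
(x/C₀ = 0.00043% < 5%, so the approximation holds.)
pOH = −log(1.96 × 10^-6) = 5.71; pH = 14.00 − 5.71 = 8.29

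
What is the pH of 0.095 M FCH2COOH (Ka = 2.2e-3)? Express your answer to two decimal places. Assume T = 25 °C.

FCH2COOH ⇌ FCH2COO- + H+
From the ICE table, Ka = [H+]²/(0.095 − [H+]) = 2.2 × 10^-3.
[H+] is not negligible relative to C₀; solve [H+]² + 0.0022·[H+] − 0.000209 = 0.
[H+] = (−Ka + √(Ka² + 4·Ka·C₀))/2 = 1.34 × 10^-2 M
pH = −log[H+] = −log(1.34 × 10^-2) = 1.87

pH = 1.87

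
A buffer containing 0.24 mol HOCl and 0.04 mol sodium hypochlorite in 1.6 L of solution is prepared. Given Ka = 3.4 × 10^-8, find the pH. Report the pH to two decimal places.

pKa = −log(3.4 × 10^-8) = 7.469
pH = pKa + log([A⁻]/[HA]) = 7.469 + log(0.04/0.24)
pH = 7.469 + (-0.778) = 6.69

pH = 6.69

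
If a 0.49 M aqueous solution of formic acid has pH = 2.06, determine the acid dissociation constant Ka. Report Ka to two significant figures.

[H+] = 10^(-2.06) = 8.71 × 10^-3 M
At equilibrium [HA] = 0.49 − 8.71 × 10^-3 = 4.81 × 10^-1 M
Ka = [H+][A-]/[HA] = (8.71 × 10^-3)² / 4.81 × 10^-1 = 1.6 × 10^-4

Ka = 1.6 × 10^-4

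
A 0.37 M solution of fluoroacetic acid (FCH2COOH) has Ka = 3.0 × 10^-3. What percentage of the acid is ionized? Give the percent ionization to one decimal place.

8.6%

FCH2COOH ⇌ FCH2COO- + H+; let x = [H+] at equilibrium.
Ka = x²/(C₀ − x); solving the quadratic gives x = 3.19 × 10^-2 M.
% ionization = x/C₀ × 100% = 3.19 × 10^-2/0.37 × 100% = 8.6%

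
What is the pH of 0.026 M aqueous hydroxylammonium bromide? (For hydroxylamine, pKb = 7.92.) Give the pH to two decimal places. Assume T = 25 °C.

NH3OH+ is the conjugate acid of the weak base NH2OH.
Kb = 10^(−7.92) = 1.20 × 10^-8
Ka = Kw/Kb = 1.0×10^-14 / 1.20 × 10^-8 = 8.33 × 10^-7
Ka = [H+]²/(0.026 − [H+]) = 8.33 × 10^-7
Assume [H+] ≪ 0.026: [H+] ≈ √(8.33 × 10^-7 × 0.026) = 1.47 × 10^-4 M
([H+]/C₀ = 0.57% < 5%, so the approximation holds.)
pH = −log(1.47 × 10^-4) = 3.83

pH = 3.83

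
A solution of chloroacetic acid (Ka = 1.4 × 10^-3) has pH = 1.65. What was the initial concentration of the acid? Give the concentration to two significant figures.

[H+] = 10^(-1.65) = 2.24 × 10^-2 M = x
Ka = x²/(C₀ − x) ⇒ C₀ = x + x²/Ka
C₀ = 2.24 × 10^-2 + (2.24 × 10^-2)²/(1.4 × 10^-3) = 3.81 × 10^-1 M

C₀ = 3.8 × 10^-1 M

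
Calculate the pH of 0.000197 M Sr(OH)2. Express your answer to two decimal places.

Sr(OH)2 is a strong base (each formula unit releases 2 OH-); [OH-] = 0.000394 M.
pOH = -log(0.000394) = 3.40
pH = 14.00 - 3.40 = 10.60

pH = 10.60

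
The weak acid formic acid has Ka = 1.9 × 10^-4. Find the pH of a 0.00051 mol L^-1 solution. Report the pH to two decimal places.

HCOOH ⇌ HCOO- + H+
Ka = x²/(0.00051 − x) = 1.9 × 10^-4
Here C₀/Ka ≈ 2.68, so the small-x approximation fails. Use the quadratic:
x = [−0.00019 + √(0.00019² + 3.88e-07)]/2 = 2.30 × 10^-4 M
pH = −log[H+] = −log(2.30 × 10^-4) = 3.64

pH = 3.64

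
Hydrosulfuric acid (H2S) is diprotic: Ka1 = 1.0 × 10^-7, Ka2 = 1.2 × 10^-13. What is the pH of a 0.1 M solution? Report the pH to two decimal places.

Since Ka1 ≫ Ka2, the first ionization dominates [H+].
Ka1 = x²/(0.1 − x) = 1.0 × 10^-7
x ≈ √(1.0 × 10^-7 × 0.1) = 1.00 × 10^-4 M
pH = −log(1.00 × 10^-4) = 4.00

pH = 4.00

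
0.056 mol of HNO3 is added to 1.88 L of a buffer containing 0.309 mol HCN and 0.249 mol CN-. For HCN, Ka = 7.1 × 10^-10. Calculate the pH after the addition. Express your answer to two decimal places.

After neutralization: n(HCN) = 0.365 mol, n(CN-) = 0.193 mol.
pKa = −log(7.1 × 10^-10) = 9.149
pH = pKa + log([A⁻]/[HA]) = 9.149 + log(0.193/0.365) = 9.149 -0.277

pH = 8.87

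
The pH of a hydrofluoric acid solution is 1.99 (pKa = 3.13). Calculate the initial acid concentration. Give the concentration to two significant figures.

[H+] = 10^(-1.99) = 1.02 × 10^-2 M = x
Ka = 10^(−3.13) = 7.41 × 10^-4
Ka = x²/(C₀ − x) ⇒ C₀ = x + x²/Ka
C₀ = 1.02 × 10^-2 + (1.02 × 10^-2)²/(7.41 × 10^-4) = 1.51 × 10^-1 M

C₀ = 1.5 × 10^-1 M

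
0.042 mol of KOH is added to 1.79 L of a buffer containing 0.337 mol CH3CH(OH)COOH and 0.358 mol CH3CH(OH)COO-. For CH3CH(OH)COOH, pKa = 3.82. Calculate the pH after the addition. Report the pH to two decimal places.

pH = 3.95

After neutralization: n(CH3CH(OH)COOH) = 0.295 mol, n(CH3CH(OH)COO-) = 0.4 mol.
Henderson–Hasselbalch with mole ratio 0.4/0.295: pH = 3.82 + (+0.132)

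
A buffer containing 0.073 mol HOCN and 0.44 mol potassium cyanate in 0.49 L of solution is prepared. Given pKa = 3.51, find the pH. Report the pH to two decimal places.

pH = pKa + log([A⁻]/[HA]) = 3.51 + log(0.44/0.073)
pH = 3.51 + (+0.780) = 4.29

pH = 4.29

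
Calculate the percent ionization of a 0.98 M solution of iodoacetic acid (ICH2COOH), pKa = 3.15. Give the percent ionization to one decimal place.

2.7%

ICH2COOH ⇌ ICH2COO- + H+; let x = [H+] at equilibrium.
Ka = 10^(−3.15) = 7.08 × 10^-4
x ≈ √(Ka·C₀) = √(7.08 × 10^-4 × 0.98) = 2.63 × 10^-2 M
Fraction ionized = 2.63 × 10^-2 / 0.98 = 0.0268 → 2.7%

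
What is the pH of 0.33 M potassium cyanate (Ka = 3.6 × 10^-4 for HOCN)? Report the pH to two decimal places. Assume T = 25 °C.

OCN- is the conjugate base of the weak acid HOCN.
Kb = Kw/Ka = 1.0×10^-14 / 3.6 × 10^-4 = 2.78 × 10^-11
Kb = [OH-]²/(0.33 − [OH-]) = 2.78 × 10^-11
Neglecting [OH-] in the denominator: [OH-] = √(2.78 × 10^-11 × 0.33) = 3.03 × 10^-6 M
([OH-]/C₀ = 0.00092% < 5%, so the approximation holds.)
pOH = 5.52, so pH = 14.00 − pOH = 8.48

pH = 8.48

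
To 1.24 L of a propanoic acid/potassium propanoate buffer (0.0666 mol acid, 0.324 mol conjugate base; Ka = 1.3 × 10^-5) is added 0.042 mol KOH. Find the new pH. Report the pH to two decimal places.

pH = 6.06

OH- converts CH3CH2COOH to CH3CH2COO-: CH3CH2COOH → 0.0246 mol, CH3CH2COO- → 0.366 mol.
pKa = −log(1.3 × 10^-5) = 4.886
pH = pKa + log([A⁻]/[HA]) = 4.886 + log(0.366/0.0246) = 4.886 +1.173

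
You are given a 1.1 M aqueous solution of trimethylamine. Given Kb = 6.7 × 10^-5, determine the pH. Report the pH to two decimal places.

pH = 11.93

(CH3)3N + H2O ⇌ (CH3)3NH+ + OH-
From the ICE table, Kb = [OH-]²/(1.1 − [OH-]) = 6.7 × 10^-5.
Assume [OH-] ≪ 1.1: [OH-] ≈ √(6.7 × 10^-5 × 1.1) = 8.58 × 10^-3 M
([OH-]/C₀ = 0.78% < 5%, so the approximation holds.)
pOH = −log(8.58 × 10^-3) = 2.07; pH = 14.00 − 2.07 = 11.93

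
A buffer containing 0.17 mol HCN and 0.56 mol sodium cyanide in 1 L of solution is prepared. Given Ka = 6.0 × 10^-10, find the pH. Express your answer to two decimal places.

pKa = −log(6.0 × 10^-10) = 9.222
pH = pKa + log([A⁻]/[HA]) = 9.222 + log(0.56/0.17)
pH = 9.222 + (+0.518) = 9.74

pH = 9.74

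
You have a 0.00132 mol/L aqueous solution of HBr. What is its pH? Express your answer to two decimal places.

HBr is a strong acid and dissociates completely, so [H+] = 0.00132 M.
pH = -log(0.00132) = 2.88

pH = 2.88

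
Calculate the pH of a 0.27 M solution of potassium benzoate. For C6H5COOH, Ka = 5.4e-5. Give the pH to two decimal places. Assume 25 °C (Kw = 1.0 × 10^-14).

C6H5COO- is the conjugate base of the weak acid C6H5COOH.
Kb = Kw/Ka = 1.0×10^-14 / 5.4 × 10^-5 = 1.85 × 10^-10
From the ICE table, Kb = [OH-]²/(0.27 − [OH-]) = 1.85 × 10^-10.
Since Kb ≪ C₀, [OH-] ≈ √(Kb·C₀) = 7.07 × 10^-6 M.
pOH = 5.15, so pH = 14.00 − pOH = 8.85

pH = 8.85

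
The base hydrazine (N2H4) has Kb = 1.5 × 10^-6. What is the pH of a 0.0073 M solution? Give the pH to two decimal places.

N2H4 + H2O ⇌ N2H5+ + OH-
Kb = [OH-]²/(0.0073 − [OH-]) = 1.5 × 10^-6
Since Kb ≪ C₀, [OH-] ≈ √(Kb·C₀) = 1.05 × 10^-4 M.
([OH-]/C₀ = 1.4% < 5%, so the approximation holds.)
pOH = 3.98, so pH = 14.00 − pOH = 10.02

pH = 10.02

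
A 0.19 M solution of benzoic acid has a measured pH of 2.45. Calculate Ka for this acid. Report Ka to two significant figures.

[H+] = 10^(-2.45) = 3.55 × 10^-3 M
At equilibrium [HA] = 0.19 − 3.55 × 10^-3 = 1.86 × 10^-1 M
Ka = [H+][A-]/[HA] = (3.55 × 10^-3)² / 1.86 × 10^-1 = 6.8 × 10^-5

Ka = 6.8 × 10^-5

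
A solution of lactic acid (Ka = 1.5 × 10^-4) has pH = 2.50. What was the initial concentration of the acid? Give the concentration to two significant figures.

[H+] = 10^(-2.50) = 3.16 × 10^-3 M = x
Ka = x²/(C₀ − x) ⇒ C₀ = x + x²/Ka
C₀ = 3.16 × 10^-3 + (3.16 × 10^-3)²/(1.5 × 10^-4) = 6.97 × 10^-2 M

C₀ = 7.0 × 10^-2 M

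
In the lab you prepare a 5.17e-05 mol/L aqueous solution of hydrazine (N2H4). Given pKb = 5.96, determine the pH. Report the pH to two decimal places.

N2H4 + H2O ⇌ N2H5+ + OH-
Kb = 10^(−5.96) = 1.10 × 10^-6
From the ICE table, Kb = [OH-]²/(5.17e-05 − [OH-]) = 1.10 × 10^-6.
The 5% rule fails; solving [OH-]² + Kb·[OH-] − Kb·C₀ = 0 exactly:
[OH-] = (−Kb + √(Kb² + 4·Kb·C₀))/2 = 7.01 × 10^-6 M
pOH = 5.15, so pH = 14.00 − pOH = 8.85

pH = 8.85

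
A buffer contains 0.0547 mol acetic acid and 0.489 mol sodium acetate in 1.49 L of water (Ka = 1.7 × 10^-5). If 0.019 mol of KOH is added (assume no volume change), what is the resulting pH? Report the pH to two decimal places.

OH- converts CH3COOH to CH3COO-: CH3COOH → 0.0357 mol, CH3COO- → 0.508 mol.
pKa = −log(1.7 × 10^-5) = 4.770
Henderson–Hasselbalch with mole ratio 0.508/0.0357: pH = 4.770 + (+1.153)

pH = 5.92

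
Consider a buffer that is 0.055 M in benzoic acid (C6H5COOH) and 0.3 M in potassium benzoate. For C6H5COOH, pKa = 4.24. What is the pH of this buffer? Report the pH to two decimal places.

Henderson–Hasselbalch: pH = pKa + log([C6H5COO-]/[C6H5COOH]) = 4.24 + log(0.3/0.055)
pH = 4.24 + (+0.737) = 4.98

pH = 4.98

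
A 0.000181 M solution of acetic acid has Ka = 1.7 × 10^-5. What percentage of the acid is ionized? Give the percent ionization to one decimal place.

CH3COOH ⇌ CH3COO- + H+; let x = [H+] at equilibrium.
Solve x² + 1.7e-05x − 3.08e-09 = 0 → x = 4.76 × 10^-5 M
Fraction ionized = 4.76 × 10^-5 / 0.000181 = 0.2630 → 26.3%

26.3%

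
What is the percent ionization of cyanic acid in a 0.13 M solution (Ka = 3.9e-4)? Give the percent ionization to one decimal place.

5.3%

HOCN ⇌ OCN- + H+; let x = [H+] at equilibrium.
Solve x² + 0.00039x − 5.07e-05 = 0 → x = 6.93 × 10^-3 M
Fraction ionized = 6.93 × 10^-3 / 0.13 = 0.0533 → 5.3%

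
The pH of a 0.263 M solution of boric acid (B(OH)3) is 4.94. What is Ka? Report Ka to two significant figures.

Ka = 5.0 × 10^-10

[H+] = 10^(-4.94) = 1.15 × 10^-5 M
At equilibrium [HA] = 0.263 − 1.15 × 10^-5 = 2.63 × 10^-1 M
Ka = [H+][A-]/[HA] = (1.15 × 10^-5)² / 2.63 × 10^-1 = 5.0 × 10^-10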